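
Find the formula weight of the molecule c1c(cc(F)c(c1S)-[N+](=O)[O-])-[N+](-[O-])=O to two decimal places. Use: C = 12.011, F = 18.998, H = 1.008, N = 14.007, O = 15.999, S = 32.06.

Molecular formula: C6H3FN2O4S.
M = 6×12.011 + 1×18.998 + 3×1.008 + 2×14.007 + 4×15.999 + 1×32.06 = 218.16 g/mol.

218.16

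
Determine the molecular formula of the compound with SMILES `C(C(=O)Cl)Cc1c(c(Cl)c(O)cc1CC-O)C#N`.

Heavy atoms from the SMILES: 12 C, 2 Cl, 1 N, 3 O.
Implicit hydrogens by atom environment:
  5 × C (aromatic): no H
  4 × C: 2 H each → 8
  2 × C: no H
  2 × Cl: no H
  2 × O: 1 H each → 2
  1 × C (aromatic): 1 H
  1 × N: no H
  1 × O: no H
  Total hydrogens = 11.
Molecular formula: C12H11Cl2NO3

C12H11Cl2NO3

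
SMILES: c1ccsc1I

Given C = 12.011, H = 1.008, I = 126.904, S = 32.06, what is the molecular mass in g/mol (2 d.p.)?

Molecular formula: C4H3IS.
M = 4×12.011 + 3×1.008 + 1×126.904 + 1×32.06 = 210.03 g/mol.

210.03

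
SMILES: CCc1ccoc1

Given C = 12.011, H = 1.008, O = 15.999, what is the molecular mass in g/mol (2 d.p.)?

Molecular formula: C6H8O.
M = 6×12.011 + 8×1.008 + 1×15.999 = 96.13 g/mol.

96.13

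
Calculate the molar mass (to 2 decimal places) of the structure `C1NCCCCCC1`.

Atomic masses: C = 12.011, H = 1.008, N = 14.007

Molecular formula: C7H15N.
M = 7×12.011 + 15×1.008 + 1×14.007 = 113.20 g/mol.

113.20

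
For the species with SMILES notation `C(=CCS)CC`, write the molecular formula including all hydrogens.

Heavy atoms from the SMILES: 5 C, 1 S.
Implicit hydrogens by atom environment:
  2 × C: 2 H each → 4
  2 × C: 1 H each → 2
  1 × C: 3 H
  1 × S: 1 H
  Total hydrogens = 10.
Molecular formula: C5H10S

C5H10S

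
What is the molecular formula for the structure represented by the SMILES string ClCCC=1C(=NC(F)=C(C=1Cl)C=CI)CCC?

Heavy atoms from the SMILES: 12 C, 2 Cl, 1 F, 1 I, 1 N.
Implicit hydrogens by atom environment:
  5 × C (aromatic): no H
  4 × C: 2 H each → 8
  2 × C: 1 H each → 2
  2 × Cl: no H
  1 × C: 3 H
  1 × F: no H
  1 × I: no H
  1 × N (aromatic): no H
  Total hydrogens = 13.
Molecular formula: C12H13Cl2FIN

C12H13Cl2FIN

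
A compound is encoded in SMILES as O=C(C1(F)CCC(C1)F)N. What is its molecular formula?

Heavy atoms from the SMILES: 6 C, 2 F, 1 N, 1 O.
Implicit hydrogens by atom environment:
  3 × C: 2 H each → 6
  2 × C: no H
  2 × F: no H
  1 × C: 1 H
  1 × N: 2 H
  1 × O: no H
  Total hydrogens = 9.
Molecular formula: C6H9F2NO

C6H9F2NO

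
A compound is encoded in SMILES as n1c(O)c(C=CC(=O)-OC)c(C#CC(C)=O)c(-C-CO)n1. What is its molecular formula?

C14H14N2O5

Heavy atoms from the SMILES: 14 C, 2 N, 5 O.
Implicit hydrogens by atom environment:
  4 × C (aromatic): no H
  4 × C: no H
  3 × O: no H
  2 × C: 3 H each → 6
  2 × C: 2 H each → 4
  2 × C: 1 H each → 2
  2 × N (aromatic): no H
  2 × O: 1 H each → 2
  Total hydrogens = 14.
Molecular formula: C14H14N2O5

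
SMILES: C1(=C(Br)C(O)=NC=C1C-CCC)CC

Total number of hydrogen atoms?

16

Hydrogens are implicit in SMILES; fill each atom to its normal valence:
  4 × C: 2 H each → 8
  4 × C (aromatic): no H
  2 × C: 3 H each → 6
  1 × Br: no H
  1 × C (aromatic): 1 H
  1 × N (aromatic): no H
  1 × O: 1 H
  Total hydrogens = 16.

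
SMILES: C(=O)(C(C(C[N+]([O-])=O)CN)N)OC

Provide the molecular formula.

Heavy atoms from the SMILES: 6 C, 3 N, 4 O.
Implicit hydrogens by atom environment:
  3 × O: no H
  2 × C: 2 H each → 4
  2 × C: 1 H each → 2
  2 × N: 2 H each → 4
  1 × C: 3 H
  1 × C: no H
  1 × N (charge +1): no H
  1 × O (charge -1): no H
  Total hydrogens = 13.
Molecular formula: C6H13N3O4

C6H13N3O4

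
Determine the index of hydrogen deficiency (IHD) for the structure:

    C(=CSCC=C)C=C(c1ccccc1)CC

Molecular formula from the SMILES: C15H18S.
DoU = (2C + 2 + N − H − X)/2 = (2·15 + 2 + 0 − 18 − 0)/2 = 14/2 = 7.
(Structurally: 1 ring(s) + 6 π bond(s) = 7.)

7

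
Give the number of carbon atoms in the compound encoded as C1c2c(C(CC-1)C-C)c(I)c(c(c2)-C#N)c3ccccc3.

The symbol for carbon appears 19 times in the SMILES. Lowercase c denotes aromatic carbon and counts toward C.

19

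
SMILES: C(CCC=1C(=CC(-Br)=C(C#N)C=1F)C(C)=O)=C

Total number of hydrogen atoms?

11

Hydrogens are implicit in SMILES; fill each atom to its normal valence:
  5 × C (aromatic): no H
  3 × C: 2 H each → 6
  2 × C: no H
  1 × Br: no H
  1 × C: 3 H
  1 × C (aromatic): 1 H
  1 × C: 1 H
  1 × F: no H
  1 × N: no H
  1 × O: no H
  Total hydrogens = 11.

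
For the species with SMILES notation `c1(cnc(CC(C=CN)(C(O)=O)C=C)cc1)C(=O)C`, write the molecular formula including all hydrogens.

Heavy atoms from the SMILES: 14 C, 2 N, 3 O.
Implicit hydrogens by atom environment:
  3 × C (aromatic): 1 H each → 3
  3 × C: 1 H each → 3
  3 × C: no H
  2 × C: 2 H each → 4
  2 × C (aromatic): no H
  2 × O: no H
  1 × C: 3 H
  1 × N: 2 H
  1 × N (aromatic): no H
  1 × O: 1 H
  Total hydrogens = 16.
Molecular formula: C14H16N2O3

C14H16N2O3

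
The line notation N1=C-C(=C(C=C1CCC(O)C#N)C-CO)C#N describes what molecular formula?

C12H13N3O2

Heavy atoms from the SMILES: 12 C, 3 N, 2 O.
Implicit hydrogens by atom environment:
  4 × C: 2 H each → 8
  3 × C (aromatic): no H
  2 × C (aromatic): 1 H each → 2
  2 × C: no H
  2 × N: no H
  2 × O: 1 H each → 2
  1 × C: 1 H
  1 × N (aromatic): no H
  Total hydrogens = 13.
Molecular formula: C12H13N3O2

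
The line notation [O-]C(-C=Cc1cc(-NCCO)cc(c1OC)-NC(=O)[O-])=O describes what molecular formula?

Heavy atoms from the SMILES: 13 C, 2 N, 6 O.
Implicit hydrogens by atom environment:
  4 × C (aromatic): no H
  3 × O: no H
  2 × C: 2 H each → 4
  2 × C (aromatic): 1 H each → 2
  2 × C: 1 H each → 2
  2 × C: no H
  2 × N: 1 H each → 2
  2 × O (charge -1): no H
  1 × C: 3 H
  1 × O: 1 H
  Total hydrogens = 14.
Net charge -2.
Molecular formula: [C13H14N2O6]2-

[C13H14N2O6]2-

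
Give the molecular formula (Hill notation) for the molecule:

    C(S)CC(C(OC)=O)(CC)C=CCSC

Heavy atoms from the SMILES: 11 C, 2 O, 2 S.
Implicit hydrogens by atom environment:
  4 × C: 2 H each → 8
  3 × C: 3 H each → 9
  2 × C: 1 H each → 2
  2 × C: no H
  2 × O: no H
  1 × S: 1 H
  1 × S: no H
  Total hydrogens = 20.
Molecular formula: C11H20O2S2

C11H20O2S2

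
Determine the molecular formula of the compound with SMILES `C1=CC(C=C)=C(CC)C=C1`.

Heavy atoms from the SMILES: 10 C.
Implicit hydrogens by atom environment:
  4 × C (aromatic): 1 H each → 4
  2 × C: 2 H each → 4
  2 × C (aromatic): no H
  1 × C: 3 H
  1 × C: 1 H
  Total hydrogens = 12.
Molecular formula: C10H12

C10H12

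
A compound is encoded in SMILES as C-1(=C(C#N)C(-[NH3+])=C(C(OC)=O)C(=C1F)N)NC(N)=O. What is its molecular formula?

C10H11FN5O3+

Heavy atoms from the SMILES: 10 C, 1 F, 5 N, 3 O.
Implicit hydrogens by atom environment:
  6 × C (aromatic): no H
  3 × C: no H
  3 × O: no H
  2 × N: 2 H each → 4
  1 × C: 3 H
  1 × F: no H
  1 × N (charge +1): 3 H
  1 × N: 1 H
  1 × N: no H
  Total hydrogens = 11.
Net charge +1.
Molecular formula: C10H11FN5O3+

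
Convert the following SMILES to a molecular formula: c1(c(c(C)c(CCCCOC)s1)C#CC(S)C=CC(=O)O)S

C16H20O3S3

Heavy atoms from the SMILES: 16 C, 3 O, 3 S.
Implicit hydrogens by atom environment:
  4 × C: 2 H each → 8
  4 × C (aromatic): no H
  3 × C: 1 H each → 3
  3 × C: no H
  2 × C: 3 H each → 6
  2 × O: no H
  2 × S: 1 H each → 2
  1 × O: 1 H
  1 × S (aromatic): no H
  Total hydrogens = 20.
Molecular formula: C16H20O3S3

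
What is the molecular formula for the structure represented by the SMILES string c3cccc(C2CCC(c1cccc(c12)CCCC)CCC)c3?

C23H30

Heavy atoms from the SMILES: 23 C.
Implicit hydrogens by atom environment:
  8 × C (aromatic): 1 H each → 8
  7 × C: 2 H each → 14
  4 × C (aromatic): no H
  2 × C: 3 H each → 6
  2 × C: 1 H each → 2
  Total hydrogens = 30.
Molecular formula: C23H30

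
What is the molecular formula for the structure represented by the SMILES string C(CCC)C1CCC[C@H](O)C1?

C10H20O

Heavy atoms from the SMILES: 10 C, 1 O.
Implicit hydrogens by atom environment:
  7 × C: 2 H each → 14
  2 × C: 1 H each → 2
  1 × C: 3 H
  1 × O: 1 H
  Total hydrogens = 20.
Molecular formula: C10H20O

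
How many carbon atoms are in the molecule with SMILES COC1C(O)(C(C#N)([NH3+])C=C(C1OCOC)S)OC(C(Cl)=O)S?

The symbol for carbon appears 12 times in the SMILES. (Cl is a single chlorine, not C + l.)

12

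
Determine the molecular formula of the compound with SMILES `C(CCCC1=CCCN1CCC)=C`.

Heavy atoms from the SMILES: 12 C, 1 N.
Implicit hydrogens by atom environment:
  8 × C: 2 H each → 16
  2 × C: 1 H each → 2
  1 × C: 3 H
  1 × C: no H
  1 × N: no H
  Total hydrogens = 21.
Molecular formula: C12H21N

C12H21N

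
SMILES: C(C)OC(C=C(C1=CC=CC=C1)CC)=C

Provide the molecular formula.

C14H18O

Heavy atoms from the SMILES: 14 C, 1 O.
Implicit hydrogens by atom environment:
  5 × C (aromatic): 1 H each → 5
  3 × C: 2 H each → 6
  2 × C: 3 H each → 6
  2 × C: no H
  1 × C: 1 H
  1 × C (aromatic): no H
  1 × O: no H
  Total hydrogens = 18.
Molecular formula: C14H18O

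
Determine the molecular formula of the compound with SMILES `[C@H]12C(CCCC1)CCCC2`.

Heavy atoms from the SMILES: 10 C.
Implicit hydrogens by atom environment:
  8 × C: 2 H each → 16
  2 × C: 1 H each → 2
  Total hydrogens = 18.
Molecular formula: C10H18

C10H18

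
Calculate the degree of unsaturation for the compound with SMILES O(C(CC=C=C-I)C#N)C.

4

Molecular formula from the SMILES: C7H8INO.
DoU = (2C + 2 + N − H − X)/2 = (2·7 + 2 + 1 − 8 − 1)/2 = 8/2 = 4.
(Structurally: 0 ring(s) + 4 π bond(s) = 4.)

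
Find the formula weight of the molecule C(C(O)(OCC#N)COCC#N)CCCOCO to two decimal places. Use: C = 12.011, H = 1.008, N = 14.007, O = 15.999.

Molecular formula: C11H18N2O5.
M = 11×12.011 + 18×1.008 + 2×14.007 + 5×15.999 = 258.27 g/mol.

258.27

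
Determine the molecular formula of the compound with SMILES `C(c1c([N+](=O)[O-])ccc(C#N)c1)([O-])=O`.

Heavy atoms from the SMILES: 8 C, 2 N, 4 O.
Implicit hydrogens by atom environment:
  3 × C (aromatic): 1 H each → 3
  3 × C (aromatic): no H
  2 × C: no H
  2 × O: no H
  2 × O (charge -1): no H
  1 × N (charge +1): no H
  1 × N: no H
  Total hydrogens = 3.
Net charge -1.
Molecular formula: C8H3N2O4-

C8H3N2O4-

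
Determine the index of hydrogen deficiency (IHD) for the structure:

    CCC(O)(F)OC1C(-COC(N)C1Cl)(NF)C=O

Molecular formula from the SMILES: C9H15ClF2N2O4.
DoU = (2C + 2 + N − H − X)/2 = (2·9 + 2 + 2 − 15 − 3)/2 = 4/2 = 2.
(Structurally: 1 ring(s) + 1 π bond(s) = 2.)

2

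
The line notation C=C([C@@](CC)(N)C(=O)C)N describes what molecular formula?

C7H14N2O

Heavy atoms from the SMILES: 7 C, 2 N, 1 O.
Implicit hydrogens by atom environment:
  3 × C: no H
  2 × C: 3 H each → 6
  2 × C: 2 H each → 4
  2 × N: 2 H each → 4
  1 × O: no H
  Total hydrogens = 14.
Molecular formula: C7H14N2O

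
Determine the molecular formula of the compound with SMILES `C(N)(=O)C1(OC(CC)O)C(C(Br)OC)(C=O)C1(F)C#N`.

C11H14BrFN2O5

Heavy atoms from the SMILES: 1 Br, 11 C, 1 F, 2 N, 5 O.
Implicit hydrogens by atom environment:
  5 × C: no H
  4 × O: no H
  3 × C: 1 H each → 3
  2 × C: 3 H each → 6
  1 × Br: no H
  1 × C: 2 H
  1 × F: no H
  1 × N: 2 H
  1 × N: no H
  1 × O: 1 H
  Total hydrogens = 14.
Molecular formula: C11H14BrFN2O5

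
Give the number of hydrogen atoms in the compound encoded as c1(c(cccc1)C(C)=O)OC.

10

Hydrogens are implicit in SMILES; fill each atom to its normal valence:
  4 × C (aromatic): 1 H each → 4
  2 × C: 3 H each → 6
  2 × C (aromatic): no H
  2 × O: no H
  1 × C: no H
  Total hydrogens = 10.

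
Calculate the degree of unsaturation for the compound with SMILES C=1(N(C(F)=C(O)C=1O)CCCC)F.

3

Molecular formula from the SMILES: C8H11F2NO2.
DoU = (2C + 2 + N − H − X)/2 = (2·8 + 2 + 1 − 11 − 2)/2 = 6/2 = 3.
(Structurally: 1 ring(s) + 2 π bond(s) = 3.)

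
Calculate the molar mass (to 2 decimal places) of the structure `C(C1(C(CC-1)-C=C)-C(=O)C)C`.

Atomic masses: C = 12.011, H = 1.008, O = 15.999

152.24

Molecular formula: C10H16O.
M = 10×12.011 + 16×1.008 + 1×15.999 = 152.24 g/mol.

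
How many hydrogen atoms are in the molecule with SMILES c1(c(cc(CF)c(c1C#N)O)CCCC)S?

14

Hydrogens are implicit in SMILES; fill each atom to its normal valence:
  5 × C (aromatic): no H
  4 × C: 2 H each → 8
  1 × C: 3 H
  1 × C (aromatic): 1 H
  1 × C: no H
  1 × F: no H
  1 × N: no H
  1 × O: 1 H
  1 × S: 1 H
  Total hydrogens = 14.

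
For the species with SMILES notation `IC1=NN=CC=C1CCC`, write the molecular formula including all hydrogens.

C7H9IN2

Heavy atoms from the SMILES: 7 C, 1 I, 2 N.
Implicit hydrogens by atom environment:
  2 × C: 2 H each → 4
  2 × C (aromatic): 1 H each → 2
  2 × C (aromatic): no H
  2 × N (aromatic): no H
  1 × C: 3 H
  1 × I: no H
  Total hydrogens = 9.
Molecular formula: C7H9IN2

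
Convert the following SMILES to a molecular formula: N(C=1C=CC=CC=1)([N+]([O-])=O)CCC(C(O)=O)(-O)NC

C11H15N3O5

Heavy atoms from the SMILES: 11 C, 3 N, 5 O.
Implicit hydrogens by atom environment:
  5 × C (aromatic): 1 H each → 5
  2 × C: 2 H each → 4
  2 × C: no H
  2 × O: 1 H each → 2
  2 × O: no H
  1 × C: 3 H
  1 × C (aromatic): no H
  1 × N: 1 H
  1 × N: no H
  1 × N (charge +1): no H
  1 × O (charge -1): no H
  Total hydrogens = 15.
Molecular formula: C11H15N3O5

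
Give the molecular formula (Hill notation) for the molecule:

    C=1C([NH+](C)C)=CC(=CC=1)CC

C10H16N+

Heavy atoms from the SMILES: 10 C, 1 N.
Implicit hydrogens by atom environment:
  4 × C (aromatic): 1 H each → 4
  3 × C: 3 H each → 9
  2 × C (aromatic): no H
  1 × C: 2 H
  1 × N (charge +1): 1 H
  Total hydrogens = 16.
Net charge +1.
Molecular formula: C10H16N+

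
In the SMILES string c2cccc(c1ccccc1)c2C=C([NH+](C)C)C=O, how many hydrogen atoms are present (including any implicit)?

18

Hydrogens are implicit in SMILES; fill each atom to its normal valence:
  9 × C (aromatic): 1 H each → 9
  3 × C (aromatic): no H
  2 × C: 3 H each → 6
  2 × C: 1 H each → 2
  1 × C: no H
  1 × N (charge +1): 1 H
  1 × O: no H
  Total hydrogens = 18.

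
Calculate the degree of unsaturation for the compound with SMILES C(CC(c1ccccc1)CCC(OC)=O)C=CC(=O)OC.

7

Molecular formula from the SMILES: C17H22O4.
DoU = (2C + 2 + N − H − X)/2 = (2·17 + 2 + 0 − 22 − 0)/2 = 14/2 = 7.
(Structurally: 1 ring(s) + 6 π bond(s) = 7.)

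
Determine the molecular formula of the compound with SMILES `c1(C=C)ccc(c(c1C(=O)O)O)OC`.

Heavy atoms from the SMILES: 10 C, 4 O.
Implicit hydrogens by atom environment:
  4 × C (aromatic): no H
  2 × C (aromatic): 1 H each → 2
  2 × O: 1 H each → 2
  2 × O: no H
  1 × C: 3 H
  1 × C: 2 H
  1 × C: 1 H
  1 × C: no H
  Total hydrogens = 10.
Molecular formula: C10H10O4

C10H10O4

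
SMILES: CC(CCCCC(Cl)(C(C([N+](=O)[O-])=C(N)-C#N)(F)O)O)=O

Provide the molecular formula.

C11H15ClFN3O5

Heavy atoms from the SMILES: 11 C, 1 Cl, 1 F, 3 N, 5 O.
Implicit hydrogens by atom environment:
  6 × C: no H
  4 × C: 2 H each → 8
  2 × O: 1 H each → 2
  2 × O: no H
  1 × C: 3 H
  1 × Cl: no H
  1 × F: no H
  1 × N: 2 H
  1 × N: no H
  1 × N (charge +1): no H
  1 × O (charge -1): no H
  Total hydrogens = 15.
Molecular formula: C11H15ClFN3O5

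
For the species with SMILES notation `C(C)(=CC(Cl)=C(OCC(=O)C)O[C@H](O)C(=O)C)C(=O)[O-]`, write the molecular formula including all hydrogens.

C12H14ClO7-

Heavy atoms from the SMILES: 12 C, 1 Cl, 7 O.
Implicit hydrogens by atom environment:
  6 × C: no H
  5 × O: no H
  3 × C: 3 H each → 9
  2 × C: 1 H each → 2
  1 × C: 2 H
  1 × Cl: no H
  1 × O: 1 H
  1 × O (charge -1): no H
  Total hydrogens = 14.
Net charge -1.
Molecular formula: C12H14ClO7-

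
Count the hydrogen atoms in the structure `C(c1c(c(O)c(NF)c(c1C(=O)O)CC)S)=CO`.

12

Hydrogens are implicit in SMILES; fill each atom to its normal valence:
  6 × C (aromatic): no H
  3 × O: 1 H each → 3
  2 × C: 1 H each → 2
  1 × C: 3 H
  1 × C: 2 H
  1 × C: no H
  1 × F: no H
  1 × N: 1 H
  1 × O: no H
  1 × S: 1 H
  Total hydrogens = 12.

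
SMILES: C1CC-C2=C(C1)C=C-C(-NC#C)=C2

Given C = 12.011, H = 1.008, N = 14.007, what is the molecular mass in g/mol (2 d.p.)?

Molecular formula: C12H13N.
M = 12×12.011 + 13×1.008 + 1×14.007 = 171.24 g/mol.

171.24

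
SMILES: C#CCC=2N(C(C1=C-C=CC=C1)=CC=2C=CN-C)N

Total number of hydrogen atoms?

Hydrogens are implicit in SMILES; fill each atom to its normal valence:
  6 × C (aromatic): 1 H each → 6
  4 × C (aromatic): no H
  3 × C: 1 H each → 3
  1 × C: 3 H
  1 × C: 2 H
  1 × C: no H
  1 × N: 2 H
  1 × N: 1 H
  1 × N (aromatic): no H
  Total hydrogens = 17.

17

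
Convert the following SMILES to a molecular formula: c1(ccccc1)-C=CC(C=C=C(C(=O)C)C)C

C16H18O

Heavy atoms from the SMILES: 16 C, 1 O.
Implicit hydrogens by atom environment:
  5 × C (aromatic): 1 H each → 5
  4 × C: 1 H each → 4
  3 × C: 3 H each → 9
  3 × C: no H
  1 × C (aromatic): no H
  1 × O: no H
  Total hydrogens = 18.
Molecular formula: C16H18O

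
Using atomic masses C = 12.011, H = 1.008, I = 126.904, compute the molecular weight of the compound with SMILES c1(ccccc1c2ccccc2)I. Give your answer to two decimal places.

Molecular formula: C12H9I.
M = 12×12.011 + 9×1.008 + 1×126.904 = 280.11 g/mol.

280.11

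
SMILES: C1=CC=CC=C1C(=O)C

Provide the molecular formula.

C8H8O

Heavy atoms from the SMILES: 8 C, 1 O.
Implicit hydrogens by atom environment:
  5 × C (aromatic): 1 H each → 5
  1 × C: 3 H
  1 × C (aromatic): no H
  1 × C: no H
  1 × O: no H
  Total hydrogens = 8.
Molecular formula: C8H8O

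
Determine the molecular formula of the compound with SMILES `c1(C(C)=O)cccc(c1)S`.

Heavy atoms from the SMILES: 8 C, 1 O, 1 S.
Implicit hydrogens by atom environment:
  4 × C (aromatic): 1 H each → 4
  2 × C (aromatic): no H
  1 × C: 3 H
  1 × C: no H
  1 × O: no H
  1 × S: 1 H
  Total hydrogens = 8.
Molecular formula: C8H8OS

C8H8OS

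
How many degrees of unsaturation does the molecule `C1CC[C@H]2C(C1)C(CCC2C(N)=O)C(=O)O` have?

4

Molecular formula from the SMILES: C12H19NO3.
DoU = (2C + 2 + N − H − X)/2 = (2·12 + 2 + 1 − 19 − 0)/2 = 8/2 = 4.
(Structurally: 2 ring(s) + 2 π bond(s) = 4.)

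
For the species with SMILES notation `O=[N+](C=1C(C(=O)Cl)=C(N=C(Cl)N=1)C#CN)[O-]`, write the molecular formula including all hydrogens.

Heavy atoms from the SMILES: 7 C, 2 Cl, 4 N, 3 O.
Implicit hydrogens by atom environment:
  4 × C (aromatic): no H
  3 × C: no H
  2 × Cl: no H
  2 × N (aromatic): no H
  2 × O: no H
  1 × N: 2 H
  1 × N (charge +1): no H
  1 × O (charge -1): no H
  Total hydrogens = 2.
Molecular formula: C7H2Cl2N4O3

C7H2Cl2N4O3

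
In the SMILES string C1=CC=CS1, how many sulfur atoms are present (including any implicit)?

1

The symbol for sulfur appears 1 time in the SMILES.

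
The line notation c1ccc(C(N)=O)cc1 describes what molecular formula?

C7H7NO

Heavy atoms from the SMILES: 7 C, 1 N, 1 O.
Implicit hydrogens by atom environment:
  5 × C (aromatic): 1 H each → 5
  1 × C (aromatic): no H
  1 × C: no H
  1 × N: 2 H
  1 × O: no H
  Total hydrogens = 7.
Molecular formula: C7H7NO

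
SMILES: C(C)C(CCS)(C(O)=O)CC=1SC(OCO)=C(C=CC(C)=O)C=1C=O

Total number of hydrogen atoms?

22

Hydrogens are implicit in SMILES; fill each atom to its normal valence:
  5 × C: 2 H each → 10
  4 × C (aromatic): no H
  4 × O: no H
  3 × C: 1 H each → 3
  3 × C: no H
  2 × C: 3 H each → 6
  2 × O: 1 H each → 2
  1 × S: 1 H
  1 × S (aromatic): no H
  Total hydrogens = 22.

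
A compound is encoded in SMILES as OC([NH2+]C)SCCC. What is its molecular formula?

Heavy atoms from the SMILES: 5 C, 1 N, 1 O, 1 S.
Implicit hydrogens by atom environment:
  2 × C: 3 H each → 6
  2 × C: 2 H each → 4
  1 × C: 1 H
  1 × N (charge +1): 2 H
  1 × O: 1 H
  1 × S: no H
  Total hydrogens = 14.
Net charge +1.
Molecular formula: C5H14NOS+

C5H14NOS+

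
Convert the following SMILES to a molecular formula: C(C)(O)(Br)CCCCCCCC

C10H21BrO

Heavy atoms from the SMILES: 1 Br, 10 C, 1 O.
Implicit hydrogens by atom environment:
  7 × C: 2 H each → 14
  2 × C: 3 H each → 6
  1 × Br: no H
  1 × C: no H
  1 × O: 1 H
  Total hydrogens = 21.
Molecular formula: C10H21BrO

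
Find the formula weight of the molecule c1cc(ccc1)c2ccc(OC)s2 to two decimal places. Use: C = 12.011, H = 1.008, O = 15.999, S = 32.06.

Molecular formula: C11H10OS.
M = 11×12.011 + 10×1.008 + 1×15.999 + 1×32.06 = 190.26 g/mol.

190.26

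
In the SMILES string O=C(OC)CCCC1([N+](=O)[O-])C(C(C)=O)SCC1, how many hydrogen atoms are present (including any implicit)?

Hydrogens are implicit in SMILES; fill each atom to its normal valence:
  5 × C: 2 H each → 10
  4 × O: no H
  3 × C: no H
  2 × C: 3 H each → 6
  1 × C: 1 H
  1 × N (charge +1): no H
  1 × O (charge -1): no H
  1 × S: no H
  Total hydrogens = 17.

17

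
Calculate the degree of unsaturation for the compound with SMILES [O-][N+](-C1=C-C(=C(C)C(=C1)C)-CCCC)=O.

5

Molecular formula from the SMILES: C12H17NO2.
DoU = (2C + 2 + N − H − X)/2 = (2·12 + 2 + 1 − 17 − 0)/2 = 10/2 = 5.
(Structurally: 1 ring(s) + 4 π bond(s) = 5.)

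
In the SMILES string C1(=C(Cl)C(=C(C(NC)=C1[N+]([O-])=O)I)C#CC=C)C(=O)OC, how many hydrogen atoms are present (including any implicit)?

Hydrogens are implicit in SMILES; fill each atom to its normal valence:
  6 × C (aromatic): no H
  3 × C: no H
  3 × O: no H
  2 × C: 3 H each → 6
  1 × C: 2 H
  1 × C: 1 H
  1 × Cl: no H
  1 × I: no H
  1 × N: 1 H
  1 × N (charge +1): no H
  1 × O (charge -1): no H
  Total hydrogens = 10.

10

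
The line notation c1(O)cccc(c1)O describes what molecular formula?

C6H6O2

Heavy atoms from the SMILES: 6 C, 2 O.
Implicit hydrogens by atom environment:
  4 × C (aromatic): 1 H each → 4
  2 × C (aromatic): no H
  2 × O: 1 H each → 2
  Total hydrogens = 6.
Molecular formula: C6H6O2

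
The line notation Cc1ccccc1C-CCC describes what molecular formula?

C11H16

Heavy atoms from the SMILES: 11 C.
Implicit hydrogens by atom environment:
  4 × C (aromatic): 1 H each → 4
  3 × C: 2 H each → 6
  2 × C: 3 H each → 6
  2 × C (aromatic): no H
  Total hydrogens = 16.
Molecular formula: C11H16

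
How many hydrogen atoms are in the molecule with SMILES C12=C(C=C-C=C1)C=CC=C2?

8

Hydrogens are implicit in SMILES; fill each atom to its normal valence:
  8 × C (aromatic): 1 H each → 8
  2 × C (aromatic): no H
  Total hydrogens = 8.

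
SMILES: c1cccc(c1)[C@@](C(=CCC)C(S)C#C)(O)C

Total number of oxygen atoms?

The symbol for oxygen appears 1 time in the SMILES.

1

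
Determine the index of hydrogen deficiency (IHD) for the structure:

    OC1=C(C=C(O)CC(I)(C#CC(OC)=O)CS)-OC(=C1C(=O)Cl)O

8

Molecular formula from the SMILES: C14H12ClIO7S.
DoU = (2C + 2 + N − H − X)/2 = (2·14 + 2 + 0 − 12 − 2)/2 = 16/2 = 8.
(Structurally: 1 ring(s) + 7 π bond(s) = 8.)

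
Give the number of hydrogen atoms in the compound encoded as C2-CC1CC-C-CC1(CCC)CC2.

Hydrogens are implicit in SMILES; fill each atom to its normal valence:
  10 × C: 2 H each → 20
  1 × C: 3 H
  1 × C: 1 H
  1 × C: no H
  Total hydrogens = 24.

24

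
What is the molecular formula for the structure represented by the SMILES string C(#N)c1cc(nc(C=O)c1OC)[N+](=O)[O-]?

Heavy atoms from the SMILES: 8 C, 3 N, 4 O.
Implicit hydrogens by atom environment:
  4 × C (aromatic): no H
  3 × O: no H
  1 × C: 3 H
  1 × C (aromatic): 1 H
  1 × C: 1 H
  1 × C: no H
  1 × N (aromatic): no H
  1 × N: no H
  1 × N (charge +1): no H
  1 × O (charge -1): no H
  Total hydrogens = 5.
Molecular formula: C8H5N3O4

C8H5N3O4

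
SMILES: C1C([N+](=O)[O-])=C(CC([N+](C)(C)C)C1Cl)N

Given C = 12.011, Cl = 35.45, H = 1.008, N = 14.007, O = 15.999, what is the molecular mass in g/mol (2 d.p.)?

234.70

Molecular formula: C9H17ClN3O2+.
M = 9×12.011 + 1×35.45 + 17×1.008 + 3×14.007 + 2×15.999 = 234.70 g/mol.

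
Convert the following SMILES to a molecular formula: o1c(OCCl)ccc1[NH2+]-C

Heavy atoms from the SMILES: 6 C, 1 Cl, 1 N, 2 O.
Implicit hydrogens by atom environment:
  2 × C (aromatic): 1 H each → 2
  2 × C (aromatic): no H
  1 × C: 3 H
  1 × C: 2 H
  1 × Cl: no H
  1 × N (charge +1): 2 H
  1 × O (aromatic): no H
  1 × O: no H
  Total hydrogens = 9.
Net charge +1.
Molecular formula: C6H9ClNO2+

C6H9ClNO2+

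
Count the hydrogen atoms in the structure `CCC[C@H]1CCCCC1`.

Hydrogens are implicit in SMILES; fill each atom to its normal valence:
  7 × C: 2 H each → 14
  1 × C: 3 H
  1 × C: 1 H
  Total hydrogens = 18.

18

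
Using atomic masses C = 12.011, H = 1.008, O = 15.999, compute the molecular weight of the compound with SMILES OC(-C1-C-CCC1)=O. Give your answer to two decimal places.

Molecular formula: C6H10O2.
M = 6×12.011 + 10×1.008 + 2×15.999 = 114.14 g/mol.

114.14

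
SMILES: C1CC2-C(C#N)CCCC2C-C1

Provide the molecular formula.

Heavy atoms from the SMILES: 11 C, 1 N.
Implicit hydrogens by atom environment:
  7 × C: 2 H each → 14
  3 × C: 1 H each → 3
  1 × C: no H
  1 × N: no H
  Total hydrogens = 17.
Molecular formula: C11H17N

C11H17N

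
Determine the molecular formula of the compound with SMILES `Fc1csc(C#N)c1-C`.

Heavy atoms from the SMILES: 6 C, 1 F, 1 N, 1 S.
Implicit hydrogens by atom environment:
  3 × C (aromatic): no H
  1 × C: 3 H
  1 × C (aromatic): 1 H
  1 × C: no H
  1 × F: no H
  1 × N: no H
  1 × S (aromatic): no H
  Total hydrogens = 4.
Molecular formula: C6H4FNS

C6H4FNS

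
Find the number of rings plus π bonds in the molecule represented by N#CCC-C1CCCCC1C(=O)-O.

4

Molecular formula from the SMILES: C10H15NO2.
DoU = (2C + 2 + N − H − X)/2 = (2·10 + 2 + 1 − 15 − 0)/2 = 8/2 = 4.
(Structurally: 1 ring(s) + 3 π bond(s) = 4.)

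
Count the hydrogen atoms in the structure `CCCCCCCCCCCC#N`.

23

Hydrogens are implicit in SMILES; fill each atom to its normal valence:
  10 × C: 2 H each → 20
  1 × C: 3 H
  1 × C: no H
  1 × N: no H
  Total hydrogens = 23.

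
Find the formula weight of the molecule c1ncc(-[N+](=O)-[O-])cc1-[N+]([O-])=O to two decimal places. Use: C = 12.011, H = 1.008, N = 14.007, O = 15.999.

Molecular formula: C5H3N3O4.
M = 5×12.011 + 3×1.008 + 3×14.007 + 4×15.999 = 169.10 g/mol.

169.10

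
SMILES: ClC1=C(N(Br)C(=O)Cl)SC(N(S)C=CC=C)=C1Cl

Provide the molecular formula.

Heavy atoms from the SMILES: 1 Br, 9 C, 3 Cl, 2 N, 1 O, 2 S.
Implicit hydrogens by atom environment:
  4 × C (aromatic): no H
  3 × C: 1 H each → 3
  3 × Cl: no H
  2 × N: no H
  1 × Br: no H
  1 × C: 2 H
  1 × C: no H
  1 × O: no H
  1 × S: 1 H
  1 × S (aromatic): no H
  Total hydrogens = 6.
Molecular formula: C9H6BrCl3N2OS2

C9H6BrCl3N2OS2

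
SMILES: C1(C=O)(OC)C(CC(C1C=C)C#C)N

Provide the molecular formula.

C11H15NO2

Heavy atoms from the SMILES: 11 C, 1 N, 2 O.
Implicit hydrogens by atom environment:
  6 × C: 1 H each → 6
  2 × C: 2 H each → 4
  2 × C: no H
  2 × O: no H
  1 × C: 3 H
  1 × N: 2 H
  Total hydrogens = 15.
Molecular formula: C11H15NO2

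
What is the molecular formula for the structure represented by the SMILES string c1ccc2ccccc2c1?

Heavy atoms from the SMILES: 10 C.
Implicit hydrogens by atom environment:
  8 × C (aromatic): 1 H each → 8
  2 × C (aromatic): no H
  Total hydrogens = 8.
Molecular formula: C10H8

C10H8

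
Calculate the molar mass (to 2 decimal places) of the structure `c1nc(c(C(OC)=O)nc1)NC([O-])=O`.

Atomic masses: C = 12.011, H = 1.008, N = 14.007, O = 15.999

196.14

Molecular formula: C7H6N3O4-.
M = 7×12.011 + 6×1.008 + 3×14.007 + 4×15.999 = 196.14 g/mol.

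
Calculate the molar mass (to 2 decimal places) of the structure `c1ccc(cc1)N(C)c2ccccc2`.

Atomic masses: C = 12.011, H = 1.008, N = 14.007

Molecular formula: C13H13N.
M = 13×12.011 + 13×1.008 + 1×14.007 = 183.25 g/mol.

183.25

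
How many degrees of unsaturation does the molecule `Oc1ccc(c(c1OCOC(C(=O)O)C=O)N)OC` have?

Molecular formula from the SMILES: C11H13NO7.
DoU = (2C + 2 + N − H − X)/2 = (2·11 + 2 + 1 − 13 − 0)/2 = 12/2 = 6.
(Structurally: 1 ring(s) + 5 π bond(s) = 6.)

6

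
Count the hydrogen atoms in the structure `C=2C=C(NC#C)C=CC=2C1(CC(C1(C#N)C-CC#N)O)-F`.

14

Hydrogens are implicit in SMILES; fill each atom to its normal valence:
  5 × C: no H
  4 × C (aromatic): 1 H each → 4
  3 × C: 2 H each → 6
  2 × C: 1 H each → 2
  2 × C (aromatic): no H
  2 × N: no H
  1 × F: no H
  1 × N: 1 H
  1 × O: 1 H
  Total hydrogens = 14.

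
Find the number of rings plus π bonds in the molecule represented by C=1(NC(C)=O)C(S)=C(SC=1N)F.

Molecular formula from the SMILES: C6H7FN2OS2.
DoU = (2C + 2 + N − H − X)/2 = (2·6 + 2 + 2 − 7 − 1)/2 = 8/2 = 4.
(Structurally: 1 ring(s) + 3 π bond(s) = 4.)

4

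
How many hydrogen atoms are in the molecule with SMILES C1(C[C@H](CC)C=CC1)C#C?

Hydrogens are implicit in SMILES; fill each atom to its normal valence:
  5 × C: 1 H each → 5
  3 × C: 2 H each → 6
  1 × C: 3 H
  1 × C: no H
  Total hydrogens = 14.

14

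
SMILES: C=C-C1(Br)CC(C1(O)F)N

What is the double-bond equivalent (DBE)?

Molecular formula from the SMILES: C6H9BrFNO.
DoU = (2C + 2 + N − H − X)/2 = (2·6 + 2 + 1 − 9 − 2)/2 = 4/2 = 2.
(Structurally: 1 ring(s) + 1 π bond(s) = 2.)

2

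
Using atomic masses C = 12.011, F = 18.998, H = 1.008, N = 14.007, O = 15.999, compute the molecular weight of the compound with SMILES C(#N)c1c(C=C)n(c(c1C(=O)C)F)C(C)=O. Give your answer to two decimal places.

Molecular formula: C11H9FN2O2.
M = 11×12.011 + 1×18.998 + 9×1.008 + 2×14.007 + 2×15.999 = 220.20 g/mol.

220.20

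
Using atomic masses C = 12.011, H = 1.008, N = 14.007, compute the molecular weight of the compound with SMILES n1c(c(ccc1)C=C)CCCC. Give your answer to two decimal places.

161.25

Molecular formula: C11H15N.
M = 11×12.011 + 15×1.008 + 1×14.007 = 161.25 g/mol.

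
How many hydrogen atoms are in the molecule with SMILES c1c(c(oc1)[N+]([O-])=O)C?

Hydrogens are implicit in SMILES; fill each atom to its normal valence:
  2 × C (aromatic): 1 H each → 2
  2 × C (aromatic): no H
  1 × C: 3 H
  1 × N (charge +1): no H
  1 × O (aromatic): no H
  1 × O: no H
  1 × O (charge -1): no H
  Total hydrogens = 5.

5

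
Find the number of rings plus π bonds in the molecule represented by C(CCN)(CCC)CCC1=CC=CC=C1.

4

Molecular formula from the SMILES: C14H23N.
DoU = (2C + 2 + N − H − X)/2 = (2·14 + 2 + 1 − 23 − 0)/2 = 8/2 = 4.
(Structurally: 1 ring(s) + 3 π bond(s) = 4.)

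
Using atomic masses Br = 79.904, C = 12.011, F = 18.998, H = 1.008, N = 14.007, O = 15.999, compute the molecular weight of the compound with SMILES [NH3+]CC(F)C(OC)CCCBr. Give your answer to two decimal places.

Molecular formula: C7H16BrFNO+.
M = 1×79.904 + 7×12.011 + 1×18.998 + 16×1.008 + 1×14.007 + 1×15.999 = 229.11 g/mol.

229.11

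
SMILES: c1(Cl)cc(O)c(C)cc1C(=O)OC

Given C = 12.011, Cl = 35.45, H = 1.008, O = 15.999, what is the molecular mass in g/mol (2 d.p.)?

Molecular formula: C9H9ClO3.
M = 9×12.011 + 1×35.45 + 9×1.008 + 3×15.999 = 200.62 g/mol.

200.62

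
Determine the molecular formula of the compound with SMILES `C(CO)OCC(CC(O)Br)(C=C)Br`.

C8H14Br2O3

Heavy atoms from the SMILES: 2 Br, 8 C, 3 O.
Implicit hydrogens by atom environment:
  5 × C: 2 H each → 10
  2 × Br: no H
  2 × C: 1 H each → 2
  2 × O: 1 H each → 2
  1 × C: no H
  1 × O: no H
  Total hydrogens = 14.
Molecular formula: C8H14Br2O3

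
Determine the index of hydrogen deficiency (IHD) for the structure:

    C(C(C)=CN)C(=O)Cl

Molecular formula from the SMILES: C5H8ClNO.
DoU = (2C + 2 + N − H − X)/2 = (2·5 + 2 + 1 − 8 − 1)/2 = 4/2 = 2.
(Structurally: 0 ring(s) + 2 π bond(s) = 2.)

2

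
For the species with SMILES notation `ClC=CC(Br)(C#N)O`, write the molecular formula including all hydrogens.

Heavy atoms from the SMILES: 1 Br, 4 C, 1 Cl, 1 N, 1 O.
Implicit hydrogens by atom environment:
  2 × C: 1 H each → 2
  2 × C: no H
  1 × Br: no H
  1 × Cl: no H
  1 × N: no H
  1 × O: 1 H
  Total hydrogens = 3.
Molecular formula: C4H3BrClNO

C4H3BrClNO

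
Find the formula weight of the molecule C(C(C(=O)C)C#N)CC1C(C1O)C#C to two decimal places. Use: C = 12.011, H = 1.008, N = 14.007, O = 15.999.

191.23

Molecular formula: C11H13NO2.
M = 11×12.011 + 13×1.008 + 1×14.007 + 2×15.999 = 191.23 g/mol.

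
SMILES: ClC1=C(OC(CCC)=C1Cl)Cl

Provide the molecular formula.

Heavy atoms from the SMILES: 7 C, 3 Cl, 1 O.
Implicit hydrogens by atom environment:
  4 × C (aromatic): no H
  3 × Cl: no H
  2 × C: 2 H each → 4
  1 × C: 3 H
  1 × O (aromatic): no H
  Total hydrogens = 7.
Molecular formula: C7H7Cl3O

C7H7Cl3O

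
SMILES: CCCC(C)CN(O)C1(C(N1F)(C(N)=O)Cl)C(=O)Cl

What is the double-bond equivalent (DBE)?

Molecular formula from the SMILES: C10H16Cl2FN3O3.
DoU = (2C + 2 + N − H − X)/2 = (2·10 + 2 + 3 − 16 − 3)/2 = 6/2 = 3.
(Structurally: 1 ring(s) + 2 π bond(s) = 3.)

3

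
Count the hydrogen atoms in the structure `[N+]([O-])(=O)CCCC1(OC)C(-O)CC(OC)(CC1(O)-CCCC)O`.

29

Hydrogens are implicit in SMILES; fill each atom to its normal valence:
  8 × C: 2 H each → 16
  3 × C: 3 H each → 9
  3 × C: no H
  3 × O: 1 H each → 3
  3 × O: no H
  1 × C: 1 H
  1 × N (charge +1): no H
  1 × O (charge -1): no H
  Total hydrogens = 29.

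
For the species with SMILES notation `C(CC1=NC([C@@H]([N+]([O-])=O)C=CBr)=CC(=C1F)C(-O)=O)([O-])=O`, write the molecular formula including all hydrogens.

Heavy atoms from the SMILES: 1 Br, 11 C, 1 F, 2 N, 6 O.
Implicit hydrogens by atom environment:
  4 × C (aromatic): no H
  3 × C: 1 H each → 3
  3 × O: no H
  2 × C: no H
  2 × O (charge -1): no H
  1 × Br: no H
  1 × C: 2 H
  1 × C (aromatic): 1 H
  1 × F: no H
  1 × N (aromatic): no H
  1 × N (charge +1): no H
  1 × O: 1 H
  Total hydrogens = 7.
Net charge -1.
Molecular formula: C11H7BrFN2O6-

C11H7BrFN2O6-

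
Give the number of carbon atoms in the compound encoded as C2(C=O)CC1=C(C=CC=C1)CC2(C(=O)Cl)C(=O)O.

13

The symbol for carbon appears 13 times in the SMILES. (Cl is a single chlorine, not C + l.)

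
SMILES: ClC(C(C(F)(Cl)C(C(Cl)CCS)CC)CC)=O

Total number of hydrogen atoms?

18

Hydrogens are implicit in SMILES; fill each atom to its normal valence:
  4 × C: 2 H each → 8
  3 × C: 1 H each → 3
  3 × Cl: no H
  2 × C: 3 H each → 6
  2 × C: no H
  1 × F: no H
  1 × O: no H
  1 × S: 1 H
  Total hydrogens = 18.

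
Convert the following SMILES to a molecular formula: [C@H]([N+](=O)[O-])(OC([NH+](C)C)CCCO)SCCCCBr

C11H24BrN2O4S+

Heavy atoms from the SMILES: 1 Br, 11 C, 2 N, 4 O, 1 S.
Implicit hydrogens by atom environment:
  7 × C: 2 H each → 14
  2 × C: 3 H each → 6
  2 × C: 1 H each → 2
  2 × O: no H
  1 × Br: no H
  1 × N (charge +1): 1 H
  1 × N (charge +1): no H
  1 × O: 1 H
  1 × O (charge -1): no H
  1 × S: no H
  Total hydrogens = 24.
Net charge +1.
Molecular formula: C11H24BrN2O4S+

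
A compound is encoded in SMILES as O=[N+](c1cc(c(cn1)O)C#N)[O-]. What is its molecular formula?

C6H3N3O3

Heavy atoms from the SMILES: 6 C, 3 N, 3 O.
Implicit hydrogens by atom environment:
  3 × C (aromatic): no H
  2 × C (aromatic): 1 H each → 2
  1 × C: no H
  1 × N (aromatic): no H
  1 × N (charge +1): no H
  1 × N: no H
  1 × O: 1 H
  1 × O: no H
  1 × O (charge -1): no H
  Total hydrogens = 3.
Molecular formula: C6H3N3O3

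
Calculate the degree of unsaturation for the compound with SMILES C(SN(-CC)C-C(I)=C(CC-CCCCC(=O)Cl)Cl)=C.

Molecular formula from the SMILES: C14H22Cl2INOS.
DoU = (2C + 2 + N − H − X)/2 = (2·14 + 2 + 1 − 22 − 3)/2 = 6/2 = 3.
(Structurally: 0 ring(s) + 3 π bond(s) = 3.)

3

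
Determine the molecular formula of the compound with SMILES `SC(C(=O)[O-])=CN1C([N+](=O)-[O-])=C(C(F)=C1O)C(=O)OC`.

C9H6FN2O7S-

Heavy atoms from the SMILES: 9 C, 1 F, 2 N, 7 O, 1 S.
Implicit hydrogens by atom environment:
  4 × C (aromatic): no H
  4 × O: no H
  3 × C: no H
  2 × O (charge -1): no H
  1 × C: 3 H
  1 × C: 1 H
  1 × F: no H
  1 × N (aromatic): no H
  1 × N (charge +1): no H
  1 × O: 1 H
  1 × S: 1 H
  Total hydrogens = 6.
Net charge -1.
Molecular formula: C9H6FN2O7S-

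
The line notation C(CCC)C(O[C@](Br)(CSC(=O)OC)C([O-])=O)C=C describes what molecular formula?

C12H18BrO5S-

Heavy atoms from the SMILES: 1 Br, 12 C, 5 O, 1 S.
Implicit hydrogens by atom environment:
  5 × C: 2 H each → 10
  4 × O: no H
  3 × C: no H
  2 × C: 3 H each → 6
  2 × C: 1 H each → 2
  1 × Br: no H
  1 × O (charge -1): no H
  1 × S: no H
  Total hydrogens = 18.
Net charge -1.
Molecular formula: C12H18BrO5S-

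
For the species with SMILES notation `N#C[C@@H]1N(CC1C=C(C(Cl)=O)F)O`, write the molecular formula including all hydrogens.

Heavy atoms from the SMILES: 7 C, 1 Cl, 1 F, 2 N, 2 O.
Implicit hydrogens by atom environment:
  3 × C: 1 H each → 3
  3 × C: no H
  2 × N: no H
  1 × C: 2 H
  1 × Cl: no H
  1 × F: no H
  1 × O: 1 H
  1 × O: no H
  Total hydrogens = 6.
Molecular formula: C7H6ClFN2O2

C7H6ClFN2O2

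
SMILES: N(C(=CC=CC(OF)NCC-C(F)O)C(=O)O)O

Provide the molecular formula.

Heavy atoms from the SMILES: 9 C, 2 F, 2 N, 5 O.
Implicit hydrogens by atom environment:
  5 × C: 1 H each → 5
  3 × O: 1 H each → 3
  2 × C: 2 H each → 4
  2 × C: no H
  2 × F: no H
  2 × N: 1 H each → 2
  2 × O: no H
  Total hydrogens = 14.
Molecular formula: C9H14F2N2O5

C9H14F2N2O5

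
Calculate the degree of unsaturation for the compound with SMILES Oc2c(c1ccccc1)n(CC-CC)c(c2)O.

7

Molecular formula from the SMILES: C14H17NO2.
DoU = (2C + 2 + N − H − X)/2 = (2·14 + 2 + 1 − 17 − 0)/2 = 14/2 = 7.
(Structurally: 2 ring(s) + 5 π bond(s) = 7.)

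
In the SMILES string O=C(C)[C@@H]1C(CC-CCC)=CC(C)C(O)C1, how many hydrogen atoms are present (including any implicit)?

24

Hydrogens are implicit in SMILES; fill each atom to its normal valence:
  5 × C: 2 H each → 10
  4 × C: 1 H each → 4
  3 × C: 3 H each → 9
  2 × C: no H
  1 × O: 1 H
  1 × O: no H
  Total hydrogens = 24.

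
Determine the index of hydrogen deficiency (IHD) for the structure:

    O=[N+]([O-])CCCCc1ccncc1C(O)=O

6

Molecular formula from the SMILES: C10H12N2O4.
DoU = (2C + 2 + N − H − X)/2 = (2·10 + 2 + 2 − 12 − 0)/2 = 12/2 = 6.
(Structurally: 1 ring(s) + 5 π bond(s) = 6.)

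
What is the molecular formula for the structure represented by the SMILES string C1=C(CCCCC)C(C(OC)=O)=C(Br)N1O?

Heavy atoms from the SMILES: 1 Br, 11 C, 1 N, 3 O.
Implicit hydrogens by atom environment:
  4 × C: 2 H each → 8
  3 × C (aromatic): no H
  2 × C: 3 H each → 6
  2 × O: no H
  1 × Br: no H
  1 × C (aromatic): 1 H
  1 × C: no H
  1 × N (aromatic): no H
  1 × O: 1 H
  Total hydrogens = 16.
Molecular formula: C11H16BrNO3

C11H16BrNO3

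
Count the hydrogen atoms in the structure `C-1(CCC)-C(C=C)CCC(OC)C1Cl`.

Hydrogens are implicit in SMILES; fill each atom to its normal valence:
  5 × C: 2 H each → 10
  5 × C: 1 H each → 5
  2 × C: 3 H each → 6
  1 × Cl: no H
  1 × O: no H
  Total hydrogens = 21.

21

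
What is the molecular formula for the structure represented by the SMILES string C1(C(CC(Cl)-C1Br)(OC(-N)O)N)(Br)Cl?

Heavy atoms from the SMILES: 2 Br, 6 C, 2 Cl, 2 N, 2 O.
Implicit hydrogens by atom environment:
  3 × C: 1 H each → 3
  2 × Br: no H
  2 × C: no H
  2 × Cl: no H
  2 × N: 2 H each → 4
  1 × C: 2 H
  1 × O: 1 H
  1 × O: no H
  Total hydrogens = 10.
Molecular formula: C6H10Br2Cl2N2O2

C6H10Br2Cl2N2O2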